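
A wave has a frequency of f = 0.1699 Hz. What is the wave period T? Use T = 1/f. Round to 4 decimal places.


T = 1 / f
T = 1 / 0.1699
T = 5.8858 s

5.8858


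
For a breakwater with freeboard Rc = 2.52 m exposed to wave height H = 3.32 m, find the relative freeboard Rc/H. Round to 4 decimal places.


Relative freeboard = Rc / H
= 2.52 / 3.32
= 0.7590

0.7590


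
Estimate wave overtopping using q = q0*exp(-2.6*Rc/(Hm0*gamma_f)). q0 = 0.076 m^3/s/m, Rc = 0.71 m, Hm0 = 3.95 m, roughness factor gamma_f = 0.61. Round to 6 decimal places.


q = q0 * exp(-2.6 * Rc / (Hm0 * gamma_f))
Exponent = -2.6 * 0.71 / (3.95 * 0.61)
= -2.6 * 0.71 / 2.4095
= -0.766134
exp(-0.766134) = 0.464807
q = 0.076 * 0.464807
q = 0.035325 m^3/s/m

0.035325


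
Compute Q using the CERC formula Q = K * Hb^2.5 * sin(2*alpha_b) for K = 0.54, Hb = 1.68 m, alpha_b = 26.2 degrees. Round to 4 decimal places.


Q = K * Hb^2.5 * sin(2 * alpha_b)
Hb^2.5 = 1.68^2.5 = 3.658249
sin(2 * 26.2) = sin(52.4) = 0.792290
Q = 0.54 * 3.658249 * 0.792290
Q = 1.5651 m^3/s

1.5651


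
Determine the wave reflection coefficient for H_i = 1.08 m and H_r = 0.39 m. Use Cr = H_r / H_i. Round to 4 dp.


Cr = H_r / H_i
Cr = 0.39 / 1.08
Cr = 0.3611

0.3611


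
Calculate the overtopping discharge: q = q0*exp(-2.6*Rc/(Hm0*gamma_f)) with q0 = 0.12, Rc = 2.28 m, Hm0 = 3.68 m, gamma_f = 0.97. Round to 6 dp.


q = q0 * exp(-2.6 * Rc / (Hm0 * gamma_f))
Exponent = -2.6 * 2.28 / (3.68 * 0.97)
= -2.6 * 2.28 / 3.5696
= -1.660690
exp(-1.660690) = 0.190008
q = 0.12 * 0.190008
q = 0.022801 m^3/s/m

0.022801


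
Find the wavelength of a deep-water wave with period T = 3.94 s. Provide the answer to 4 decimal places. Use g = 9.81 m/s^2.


L0 = g * T^2 / (2 * pi)
L0 = 9.81 * 3.94^2 / (2 * pi)
L0 = 9.81 * 15.5236 / 6.28319
L0 = 152.2865 / 6.28319
L0 = 24.2372 m

24.2372


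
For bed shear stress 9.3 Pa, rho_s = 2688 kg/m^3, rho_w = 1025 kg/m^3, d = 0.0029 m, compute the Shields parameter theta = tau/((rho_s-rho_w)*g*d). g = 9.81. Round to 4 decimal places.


theta = tau / ((rho_s - rho_w) * g * d)
rho_s - rho_w = 2688 - 1025 = 1663
Denominator = 1663 * 9.81 * 0.0029 = 47.310687
theta = 9.3 / 47.310687
theta = 0.1966

0.1966


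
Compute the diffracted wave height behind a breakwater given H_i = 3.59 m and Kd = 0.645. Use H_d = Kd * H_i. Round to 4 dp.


H_d = Kd * H_i
H_d = 0.645 * 3.59
H_d = 2.3156 m

2.3156


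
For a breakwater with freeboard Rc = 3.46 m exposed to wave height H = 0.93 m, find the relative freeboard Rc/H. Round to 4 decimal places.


Relative freeboard = Rc / H
= 3.46 / 0.93
= 3.7204

3.7204


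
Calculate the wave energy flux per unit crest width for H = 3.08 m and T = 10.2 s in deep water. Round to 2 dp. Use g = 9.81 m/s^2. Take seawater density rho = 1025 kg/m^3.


P = rho * g^2 * H^2 * T / (32 * pi)
P = 1025 * 9.81^2 * 3.08^2 * 10.2 / (32 * pi)
P = 1025 * 96.2361 * 9.4864 * 10.2 / 100.53096
P = 94943.15 W/m

94943.15


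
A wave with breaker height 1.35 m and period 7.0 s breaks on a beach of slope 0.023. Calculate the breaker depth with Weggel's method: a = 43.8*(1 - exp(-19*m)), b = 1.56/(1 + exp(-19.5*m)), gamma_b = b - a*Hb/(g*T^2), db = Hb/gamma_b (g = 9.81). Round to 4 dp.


a = 43.8 * (1 - exp(-19 * m))
exp(-19 * 0.023) = exp(-0.4370) = 0.645971
a = 43.8 * (1 - 0.645971) = 15.506451
b = 1.56 / (1 + exp(-19.5 * m))
exp(-19.5 * 0.023) = exp(-0.4485) = 0.638585
b = 1.56 / (1 + 0.638585) = 0.952041
Hb / (g * T^2) = 1.35 / (9.81 * 7.0^2) = 1.35 / 480.6900 = 0.00280846
gamma_b = b - a * Hb/(g*T^2) = 0.952041 - 15.506451 * 0.00280846 = 0.908491
db = Hb / gamma_b = 1.35 / 0.908491
db = 1.4860 m

1.4860


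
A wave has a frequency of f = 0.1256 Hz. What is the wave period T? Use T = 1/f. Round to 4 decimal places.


T = 1 / f
T = 1 / 0.1256
T = 7.9618 s

7.9618


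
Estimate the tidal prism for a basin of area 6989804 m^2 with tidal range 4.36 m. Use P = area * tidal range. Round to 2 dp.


Tidal prism = Area * Tidal range
P = 6989804 * 4.36
P = 30475545.44 m^3

30475545.44


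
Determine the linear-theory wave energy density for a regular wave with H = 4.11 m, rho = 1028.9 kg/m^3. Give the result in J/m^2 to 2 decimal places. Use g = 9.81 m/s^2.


E = (1/8) * rho * g * H^2
E = (1/8) * 1028.9 * 9.81 * 4.11^2
E = 0.125 * 1028.9 * 9.81 * 16.8921
E = 21312.57 J/m^2

21312.57


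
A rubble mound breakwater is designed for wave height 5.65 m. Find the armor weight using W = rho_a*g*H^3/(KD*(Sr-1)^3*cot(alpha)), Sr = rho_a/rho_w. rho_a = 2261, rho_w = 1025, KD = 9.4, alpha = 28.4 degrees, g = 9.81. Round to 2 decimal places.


Sr = rho_a / rho_w = 2261 / 1025 = 2.205854
(Sr - 1) = 1.205854
(Sr - 1)^3 = 1.753411
cot(28.4) = 1 / tan(28.4) = 1 / 0.540698 = 1.849461
Numerator = 2261 * 9.81 * 5.65^3 = 4000505.8810
Denominator = 9.4 * 1.753411 * 1.849461 = 30.482945
W = 4000505.8810 / 30.482945
W = 131237.51 N

131237.51


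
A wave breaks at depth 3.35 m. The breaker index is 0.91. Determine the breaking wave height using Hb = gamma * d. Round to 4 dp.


Hb = gamma * d
Hb = 0.91 * 3.35
Hb = 3.0485 m

3.0485


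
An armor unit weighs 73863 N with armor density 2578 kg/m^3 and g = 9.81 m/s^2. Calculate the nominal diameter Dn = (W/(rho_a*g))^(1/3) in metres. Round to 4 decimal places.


V = W / (rho_a * g)
V = 73863 / (2578 * 9.81)
V = 73863 / 25290.18
V = 2.920620 m^3
Dn = V^(1/3) = 2.920620^(1/3)
Dn = 1.4294 m

1.4294


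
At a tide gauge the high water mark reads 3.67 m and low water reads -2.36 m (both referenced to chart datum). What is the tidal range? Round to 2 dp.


Tidal range = High water - Low water
Tidal range = 3.67 - (-2.36)
Tidal range = 6.03 m

6.03


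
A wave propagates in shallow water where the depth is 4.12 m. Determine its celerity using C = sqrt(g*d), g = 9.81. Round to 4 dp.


Using the shallow-water approximation:
C = sqrt(g * d) = sqrt(9.81 * 4.12)
C = sqrt(40.4172)
C = 6.3575 m/s

6.3575


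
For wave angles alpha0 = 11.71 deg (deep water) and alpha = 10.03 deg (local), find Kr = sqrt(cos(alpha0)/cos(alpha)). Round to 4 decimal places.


Kr = sqrt(cos(alpha0) / cos(alpha))
cos(11.71) = 0.979187
cos(10.03) = 0.984717
Kr = sqrt(0.979187 / 0.984717)
Kr = sqrt(0.994385)
Kr = 0.9972

0.9972


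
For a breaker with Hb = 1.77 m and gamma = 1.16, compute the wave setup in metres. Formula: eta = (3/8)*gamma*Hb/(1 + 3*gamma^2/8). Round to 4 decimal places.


eta = (3/8) * gamma * Hb / (1 + 3*gamma^2/8)
Numerator = (3/8) * 1.16 * 1.77 = 0.769950
Denominator = 1 + 3*1.16^2/8 = 1 + 0.504600 = 1.504600
eta = 0.769950 / 1.504600
eta = 0.5117 m

0.5117


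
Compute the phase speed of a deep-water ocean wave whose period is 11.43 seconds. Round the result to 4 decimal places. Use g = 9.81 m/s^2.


We use the deep-water celerity formula:
C = g * T / (2 * pi)
C = 9.81 * 11.43 / (2 * 3.14159...)
C = 112.128300 / 6.283185
C = 17.8458 m/s

17.8458


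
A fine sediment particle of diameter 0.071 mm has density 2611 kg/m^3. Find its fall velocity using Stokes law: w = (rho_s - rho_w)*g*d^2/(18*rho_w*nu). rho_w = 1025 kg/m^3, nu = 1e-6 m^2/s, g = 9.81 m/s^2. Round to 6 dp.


w = (rho_s - rho_w) * g * d^2 / (18 * rho_w * nu)
d = 0.071 mm = 0.000071 m
rho_s - rho_w = 2611 - 1025 = 1586
Numerator = 1586 * 9.81 * (0.000071)^2 = 0.000078431205
Denominator = 18 * 1025 * 1e-6 = 0.018450
w = 0.004251 m/s

0.004251


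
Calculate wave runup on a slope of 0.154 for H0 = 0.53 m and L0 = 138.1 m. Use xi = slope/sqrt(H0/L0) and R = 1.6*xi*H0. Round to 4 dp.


xi = slope / sqrt(H0/L0)
H0/L0 = 0.53/138.1 = 0.003838
sqrt(0.003838) = 0.061950
xi = 0.154 / 0.061950 = 2.485877
R = 1.6 * xi * H0 = 1.6 * 2.485877 * 0.53
R = 2.1080 m

2.1080


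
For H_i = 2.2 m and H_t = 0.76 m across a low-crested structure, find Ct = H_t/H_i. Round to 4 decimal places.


Ct = H_t / H_i
Ct = 0.76 / 2.2
Ct = 0.3455

0.3455


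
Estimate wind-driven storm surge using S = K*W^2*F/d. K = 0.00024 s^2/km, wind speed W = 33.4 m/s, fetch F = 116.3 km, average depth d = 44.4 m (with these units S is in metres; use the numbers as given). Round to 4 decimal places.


S = K * W^2 * F / d
W^2 = 33.4^2 = 1115.56
S = 0.00024 * 1115.56 * 116.3 / 44.4
Numerator = 0.00024 * 1115.56 * 116.3 = 31.137511
S = 31.137511 / 44.4 = 0.7013 m

0.7013


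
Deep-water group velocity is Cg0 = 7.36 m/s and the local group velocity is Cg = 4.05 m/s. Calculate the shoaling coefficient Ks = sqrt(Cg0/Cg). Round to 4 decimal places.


Ks = sqrt(Cg0 / Cg)
Ks = sqrt(7.36 / 4.05)
Ks = sqrt(1.8173)
Ks = 1.3481

1.3481


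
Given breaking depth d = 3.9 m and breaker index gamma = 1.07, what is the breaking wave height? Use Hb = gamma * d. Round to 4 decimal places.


Hb = gamma * d
Hb = 1.07 * 3.9
Hb = 4.1730 m

4.1730


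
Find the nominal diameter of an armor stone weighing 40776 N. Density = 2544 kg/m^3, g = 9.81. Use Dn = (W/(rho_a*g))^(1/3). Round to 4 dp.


V = W / (rho_a * g)
V = 40776 / (2544 * 9.81)
V = 40776 / 24956.64
V = 1.633874 m^3
Dn = V^(1/3) = 1.633874^(1/3)
Dn = 1.1778 m

1.1778


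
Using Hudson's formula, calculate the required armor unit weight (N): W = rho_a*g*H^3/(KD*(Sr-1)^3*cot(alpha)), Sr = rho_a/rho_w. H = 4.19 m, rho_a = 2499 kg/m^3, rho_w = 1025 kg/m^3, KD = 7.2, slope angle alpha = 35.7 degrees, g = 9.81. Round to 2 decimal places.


Sr = rho_a / rho_w = 2499 / 1025 = 2.438049
(Sr - 1) = 1.438049
(Sr - 1)^3 = 2.973862
cot(35.7) = 1 / tan(35.7) = 1 / 0.718573 = 1.391647
Numerator = 2499 * 9.81 * 4.19^3 = 1803338.8228
Denominator = 7.2 * 2.973862 * 1.391647 = 29.797685
W = 1803338.8228 / 29.797685
W = 60519.43 N

60519.43


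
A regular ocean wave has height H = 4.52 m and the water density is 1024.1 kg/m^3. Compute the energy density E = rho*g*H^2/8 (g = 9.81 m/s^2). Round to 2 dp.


E = (1/8) * rho * g * H^2
E = (1/8) * 1024.1 * 9.81 * 4.52^2
E = 0.125 * 1024.1 * 9.81 * 20.4304
E = 25656.55 J/m^2

25656.55


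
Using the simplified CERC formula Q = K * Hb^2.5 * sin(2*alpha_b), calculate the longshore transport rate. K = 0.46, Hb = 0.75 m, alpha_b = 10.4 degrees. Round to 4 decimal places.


Q = K * Hb^2.5 * sin(2 * alpha_b)
Hb^2.5 = 0.75^2.5 = 0.487139
sin(2 * 10.4) = sin(20.8) = 0.355107
Q = 0.46 * 0.487139 * 0.355107
Q = 0.0796 m^3/s

0.0796


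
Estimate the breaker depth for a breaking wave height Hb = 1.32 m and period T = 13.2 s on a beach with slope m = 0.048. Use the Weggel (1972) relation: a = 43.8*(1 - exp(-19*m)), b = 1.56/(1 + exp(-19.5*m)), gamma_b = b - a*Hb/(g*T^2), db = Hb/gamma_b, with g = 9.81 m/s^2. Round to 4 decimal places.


a = 43.8 * (1 - exp(-19 * m))
exp(-19 * 0.048) = exp(-0.9120) = 0.401720
a = 43.8 * (1 - 0.401720) = 26.204665
b = 1.56 / (1 + exp(-19.5 * m))
exp(-19.5 * 0.048) = exp(-0.9360) = 0.392193
b = 1.56 / (1 + 0.392193) = 1.120534
Hb / (g * T^2) = 1.32 / (9.81 * 13.2^2) = 1.32 / 1709.2944 = 0.00077225
gamma_b = b - a * Hb/(g*T^2) = 1.120534 - 26.204665 * 0.00077225 = 1.100297
db = Hb / gamma_b = 1.32 / 1.100297
db = 1.1997 m

1.1997


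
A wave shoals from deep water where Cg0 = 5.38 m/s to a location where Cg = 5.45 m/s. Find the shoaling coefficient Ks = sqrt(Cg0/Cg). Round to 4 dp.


Ks = sqrt(Cg0 / Cg)
Ks = sqrt(5.38 / 5.45)
Ks = sqrt(0.9872)
Ks = 0.9936

0.9936


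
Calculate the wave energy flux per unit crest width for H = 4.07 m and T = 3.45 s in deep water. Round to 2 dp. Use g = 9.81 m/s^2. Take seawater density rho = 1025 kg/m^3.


P = rho * g^2 * H^2 * T / (32 * pi)
P = 1025 * 9.81^2 * 4.07^2 * 3.45 / (32 * pi)
P = 1025 * 96.2361 * 16.5649 * 3.45 / 100.53096
P = 56075.09 W/m

56075.09


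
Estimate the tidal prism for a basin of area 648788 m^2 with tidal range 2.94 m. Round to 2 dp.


Tidal prism = Area * Tidal range
P = 648788 * 2.94
P = 1907436.72 m^3

1907436.72


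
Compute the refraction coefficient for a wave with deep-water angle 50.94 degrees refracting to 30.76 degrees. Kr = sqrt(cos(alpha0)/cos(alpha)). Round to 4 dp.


Kr = sqrt(cos(alpha0) / cos(alpha))
cos(50.94) = 0.630134
cos(30.76) = 0.859317
Kr = sqrt(0.630134 / 0.859317)
Kr = sqrt(0.733296)
Kr = 0.8563

0.8563


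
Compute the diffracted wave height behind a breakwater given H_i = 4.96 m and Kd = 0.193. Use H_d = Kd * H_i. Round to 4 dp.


H_d = Kd * H_i
H_d = 0.193 * 4.96
H_d = 0.9573 m

0.9573


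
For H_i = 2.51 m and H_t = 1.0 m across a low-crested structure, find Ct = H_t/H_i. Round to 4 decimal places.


Ct = H_t / H_i
Ct = 1.0 / 2.51
Ct = 0.3984

0.3984


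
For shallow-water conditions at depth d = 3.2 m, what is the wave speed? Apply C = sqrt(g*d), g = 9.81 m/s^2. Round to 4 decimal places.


Using the shallow-water approximation:
C = sqrt(g * d) = sqrt(9.81 * 3.2)
C = sqrt(31.3920)
C = 5.6029 m/s

5.6029


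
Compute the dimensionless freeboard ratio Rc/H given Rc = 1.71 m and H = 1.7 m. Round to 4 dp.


Relative freeboard = Rc / H
= 1.71 / 1.7
= 1.0059

1.0059


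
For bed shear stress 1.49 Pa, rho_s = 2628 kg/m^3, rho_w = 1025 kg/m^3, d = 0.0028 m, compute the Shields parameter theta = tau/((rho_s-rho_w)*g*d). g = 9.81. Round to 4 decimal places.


theta = tau / ((rho_s - rho_w) * g * d)
rho_s - rho_w = 2628 - 1025 = 1603
Denominator = 1603 * 9.81 * 0.0028 = 44.031204
theta = 1.49 / 44.031204
theta = 0.0338

0.0338


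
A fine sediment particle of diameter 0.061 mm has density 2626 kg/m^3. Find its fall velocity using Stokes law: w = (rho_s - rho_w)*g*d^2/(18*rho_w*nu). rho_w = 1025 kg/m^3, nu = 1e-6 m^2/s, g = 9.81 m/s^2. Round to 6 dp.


w = (rho_s - rho_w) * g * d^2 / (18 * rho_w * nu)
d = 0.061 mm = 0.000061 m
rho_s - rho_w = 2626 - 1025 = 1601
Numerator = 1601 * 9.81 * (0.000061)^2 = 0.000058441319
Denominator = 18 * 1025 * 1e-6 = 0.018450
w = 0.003168 m/s

0.003168


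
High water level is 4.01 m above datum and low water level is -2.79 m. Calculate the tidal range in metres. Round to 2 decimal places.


Tidal range = High water - Low water
Tidal range = 4.01 - (-2.79)
Tidal range = 6.80 m

6.80


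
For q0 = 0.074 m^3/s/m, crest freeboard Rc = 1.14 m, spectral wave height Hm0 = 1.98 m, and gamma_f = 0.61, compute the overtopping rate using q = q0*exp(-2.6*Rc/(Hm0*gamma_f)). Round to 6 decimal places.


q = q0 * exp(-2.6 * Rc / (Hm0 * gamma_f))
Exponent = -2.6 * 1.14 / (1.98 * 0.61)
= -2.6 * 1.14 / 1.2078
= -2.454049
exp(-2.454049) = 0.085945
q = 0.074 * 0.085945
q = 0.006360 m^3/s/m

0.006360


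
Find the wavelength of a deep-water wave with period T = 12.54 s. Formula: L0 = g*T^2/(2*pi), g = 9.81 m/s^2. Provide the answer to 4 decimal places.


L0 = g * T^2 / (2 * pi)
L0 = 9.81 * 12.54^2 / (2 * pi)
L0 = 9.81 * 157.2516 / 6.28319
L0 = 1542.6382 / 6.28319
L0 = 245.5185 m

245.5185


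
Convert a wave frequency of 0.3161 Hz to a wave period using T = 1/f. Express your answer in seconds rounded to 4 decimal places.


T = 1 / f
T = 1 / 0.3161
T = 3.1636 s

3.1636


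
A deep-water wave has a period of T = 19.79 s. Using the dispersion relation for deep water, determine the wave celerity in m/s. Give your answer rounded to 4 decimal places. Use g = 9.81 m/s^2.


We use the deep-water celerity formula:
C = g * T / (2 * pi)
C = 9.81 * 19.79 / (2 * 3.14159...)
C = 194.139900 / 6.283185
C = 30.8983 m/s

30.8983


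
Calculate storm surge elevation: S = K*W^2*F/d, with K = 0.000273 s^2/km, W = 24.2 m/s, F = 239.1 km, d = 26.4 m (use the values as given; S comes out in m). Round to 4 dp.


S = K * W^2 * F / d
W^2 = 24.2^2 = 585.64
S = 0.000273 * 585.64 * 239.1 / 26.4
Numerator = 0.000273 * 585.64 * 239.1 = 38.227241
S = 38.227241 / 26.4 = 1.4480 m

1.4480


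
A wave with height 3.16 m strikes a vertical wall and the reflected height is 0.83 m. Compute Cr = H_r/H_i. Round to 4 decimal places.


Cr = H_r / H_i
Cr = 0.83 / 3.16
Cr = 0.2627

0.2627


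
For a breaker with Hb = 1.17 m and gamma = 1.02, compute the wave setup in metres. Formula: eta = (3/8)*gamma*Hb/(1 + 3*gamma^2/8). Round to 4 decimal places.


eta = (3/8) * gamma * Hb / (1 + 3*gamma^2/8)
Numerator = (3/8) * 1.02 * 1.17 = 0.447525
Denominator = 1 + 3*1.02^2/8 = 1 + 0.390150 = 1.390150
eta = 0.447525 / 1.390150
eta = 0.3219 m

0.3219


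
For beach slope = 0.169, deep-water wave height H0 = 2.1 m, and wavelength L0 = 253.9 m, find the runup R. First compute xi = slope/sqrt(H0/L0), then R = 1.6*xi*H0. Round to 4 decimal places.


xi = slope / sqrt(H0/L0)
H0/L0 = 2.1/253.9 = 0.008271
sqrt(0.008271) = 0.090945
xi = 0.169 / 0.090945 = 1.858268
R = 1.6 * xi * H0 = 1.6 * 1.858268 * 2.1
R = 6.2438 m

6.2438


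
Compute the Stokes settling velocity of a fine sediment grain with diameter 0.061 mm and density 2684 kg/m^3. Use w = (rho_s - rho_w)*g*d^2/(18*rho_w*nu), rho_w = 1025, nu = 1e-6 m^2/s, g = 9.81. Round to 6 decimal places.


w = (rho_s - rho_w) * g * d^2 / (18 * rho_w * nu)
d = 0.061 mm = 0.000061 m
rho_s - rho_w = 2684 - 1025 = 1659
Numerator = 1659 * 9.81 * (0.000061)^2 = 0.000060558494
Denominator = 18 * 1025 * 1e-6 = 0.018450
w = 0.003282 m/s

0.003282


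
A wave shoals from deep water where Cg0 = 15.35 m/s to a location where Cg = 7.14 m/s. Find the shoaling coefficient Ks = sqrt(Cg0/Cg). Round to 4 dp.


Ks = sqrt(Cg0 / Cg)
Ks = sqrt(15.35 / 7.14)
Ks = sqrt(2.1499)
Ks = 1.4662

1.4662


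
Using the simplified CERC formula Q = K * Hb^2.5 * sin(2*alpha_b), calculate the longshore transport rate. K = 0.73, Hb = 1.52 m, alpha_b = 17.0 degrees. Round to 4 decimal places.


Q = K * Hb^2.5 * sin(2 * alpha_b)
Hb^2.5 = 1.52^2.5 = 2.848452
sin(2 * 17.0) = sin(34.0) = 0.559193
Q = 0.73 * 2.848452 * 0.559193
Q = 1.1628 m^3/s

1.1628


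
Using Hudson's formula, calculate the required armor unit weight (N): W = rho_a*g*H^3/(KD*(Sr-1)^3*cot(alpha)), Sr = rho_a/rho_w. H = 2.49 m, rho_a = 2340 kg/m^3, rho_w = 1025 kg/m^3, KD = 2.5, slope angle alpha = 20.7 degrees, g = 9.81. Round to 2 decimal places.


Sr = rho_a / rho_w = 2340 / 1025 = 2.282927
(Sr - 1) = 1.282927
(Sr - 1)^3 = 2.111571
cot(20.7) = 1 / tan(20.7) = 1 / 0.377869 = 2.646423
Numerator = 2340 * 9.81 * 2.49^3 = 354391.1811
Denominator = 2.5 * 2.111571 * 2.646423 = 13.970275
W = 354391.1811 / 13.970275
W = 25367.52 N

25367.52


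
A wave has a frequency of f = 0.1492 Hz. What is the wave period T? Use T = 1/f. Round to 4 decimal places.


T = 1 / f
T = 1 / 0.1492
T = 6.7024 s

6.7024


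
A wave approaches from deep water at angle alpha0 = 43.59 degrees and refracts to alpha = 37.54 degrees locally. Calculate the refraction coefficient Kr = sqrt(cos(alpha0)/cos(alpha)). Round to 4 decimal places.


Kr = sqrt(cos(alpha0) / cos(alpha))
cos(43.59) = 0.724292
cos(37.54) = 0.792928
Kr = sqrt(0.724292 / 0.792928)
Kr = sqrt(0.913440)
Kr = 0.9557

0.9557


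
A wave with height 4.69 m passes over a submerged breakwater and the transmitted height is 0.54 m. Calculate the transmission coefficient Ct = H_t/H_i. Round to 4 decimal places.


Ct = H_t / H_i
Ct = 0.54 / 4.69
Ct = 0.1151

0.1151


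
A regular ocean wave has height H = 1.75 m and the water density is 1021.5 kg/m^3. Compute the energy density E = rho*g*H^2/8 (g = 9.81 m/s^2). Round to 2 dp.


E = (1/8) * rho * g * H^2
E = (1/8) * 1021.5 * 9.81 * 1.75^2
E = 0.125 * 1021.5 * 9.81 * 3.0625
E = 3836.13 J/m^2

3836.13


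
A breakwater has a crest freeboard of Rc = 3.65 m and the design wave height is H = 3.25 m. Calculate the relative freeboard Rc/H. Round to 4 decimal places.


Relative freeboard = Rc / H
= 3.65 / 3.25
= 1.1231

1.1231


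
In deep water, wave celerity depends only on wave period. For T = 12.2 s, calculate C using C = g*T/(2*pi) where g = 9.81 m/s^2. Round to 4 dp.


We use the deep-water celerity formula:
C = g * T / (2 * pi)
C = 9.81 * 12.2 / (2 * 3.14159...)
C = 119.682000 / 6.283185
C = 19.0480 m/s

19.0480


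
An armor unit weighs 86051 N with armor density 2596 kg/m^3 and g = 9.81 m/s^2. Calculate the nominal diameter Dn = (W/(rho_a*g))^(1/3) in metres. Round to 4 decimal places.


V = W / (rho_a * g)
V = 86051 / (2596 * 9.81)
V = 86051 / 25466.76
V = 3.378954 m^3
Dn = V^(1/3) = 3.378954^(1/3)
Dn = 1.5006 m

1.5006


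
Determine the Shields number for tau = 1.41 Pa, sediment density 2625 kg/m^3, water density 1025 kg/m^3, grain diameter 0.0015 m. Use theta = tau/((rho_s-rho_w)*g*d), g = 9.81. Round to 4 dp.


theta = tau / ((rho_s - rho_w) * g * d)
rho_s - rho_w = 2625 - 1025 = 1600
Denominator = 1600 * 9.81 * 0.0015 = 23.544000
theta = 1.41 / 23.544000
theta = 0.0599

0.0599


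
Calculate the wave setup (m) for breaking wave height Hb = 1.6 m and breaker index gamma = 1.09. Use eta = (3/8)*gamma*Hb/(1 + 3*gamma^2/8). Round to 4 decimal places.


eta = (3/8) * gamma * Hb / (1 + 3*gamma^2/8)
Numerator = (3/8) * 1.09 * 1.6 = 0.654000
Denominator = 1 + 3*1.09^2/8 = 1 + 0.445538 = 1.445538
eta = 0.654000 / 1.445538
eta = 0.4524 m

0.4524


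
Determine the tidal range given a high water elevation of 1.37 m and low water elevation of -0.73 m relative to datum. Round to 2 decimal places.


Tidal range = High water - Low water
Tidal range = 1.37 - (-0.73)
Tidal range = 2.10 m

2.10


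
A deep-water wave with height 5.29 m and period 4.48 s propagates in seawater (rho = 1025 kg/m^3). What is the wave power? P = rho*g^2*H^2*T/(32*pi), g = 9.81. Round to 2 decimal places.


P = rho * g^2 * H^2 * T / (32 * pi)
P = 1025 * 9.81^2 * 5.29^2 * 4.48 / (32 * pi)
P = 1025 * 96.2361 * 27.9841 * 4.48 / 100.53096
P = 123013.11 W/m

123013.11


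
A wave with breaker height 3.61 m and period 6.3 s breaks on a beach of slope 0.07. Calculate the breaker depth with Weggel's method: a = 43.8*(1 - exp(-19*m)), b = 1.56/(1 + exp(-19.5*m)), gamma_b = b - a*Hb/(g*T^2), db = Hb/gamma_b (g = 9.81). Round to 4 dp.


a = 43.8 * (1 - exp(-19 * m))
exp(-19 * 0.07) = exp(-1.3300) = 0.264477
a = 43.8 * (1 - 0.264477) = 32.215896
b = 1.56 / (1 + exp(-19.5 * m))
exp(-19.5 * 0.07) = exp(-1.3650) = 0.255381
b = 1.56 / (1 + 0.255381) = 1.242651
Hb / (g * T^2) = 3.61 / (9.81 * 6.3^2) = 3.61 / 389.3589 = 0.00927165
gamma_b = b - a * Hb/(g*T^2) = 1.242651 - 32.215896 * 0.00927165 = 0.943956
db = Hb / gamma_b = 3.61 / 0.943956
db = 3.8243 m

3.8243


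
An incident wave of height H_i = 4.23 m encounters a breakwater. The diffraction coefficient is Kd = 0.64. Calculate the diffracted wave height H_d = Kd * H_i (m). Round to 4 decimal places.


H_d = Kd * H_i
H_d = 0.64 * 4.23
H_d = 2.7072 m

2.7072


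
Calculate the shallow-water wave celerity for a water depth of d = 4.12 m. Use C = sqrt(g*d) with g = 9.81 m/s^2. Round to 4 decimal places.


Using the shallow-water approximation:
C = sqrt(g * d) = sqrt(9.81 * 4.12)
C = sqrt(40.4172)
C = 6.3575 m/s

6.3575


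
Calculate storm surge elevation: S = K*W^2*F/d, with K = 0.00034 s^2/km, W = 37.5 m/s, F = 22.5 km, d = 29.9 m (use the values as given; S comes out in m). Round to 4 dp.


S = K * W^2 * F / d
W^2 = 37.5^2 = 1406.25
S = 0.00034 * 1406.25 * 22.5 / 29.9
Numerator = 0.00034 * 1406.25 * 22.5 = 10.757812
S = 10.757812 / 29.9 = 0.3598 m

0.3598


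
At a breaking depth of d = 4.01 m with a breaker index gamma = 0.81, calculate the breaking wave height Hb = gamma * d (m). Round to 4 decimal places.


Hb = gamma * d
Hb = 0.81 * 4.01
Hb = 3.2481 m

3.2481


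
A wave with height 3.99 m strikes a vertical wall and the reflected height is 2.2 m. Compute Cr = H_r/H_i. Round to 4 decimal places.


Cr = H_r / H_i
Cr = 2.2 / 3.99
Cr = 0.5514

0.5514


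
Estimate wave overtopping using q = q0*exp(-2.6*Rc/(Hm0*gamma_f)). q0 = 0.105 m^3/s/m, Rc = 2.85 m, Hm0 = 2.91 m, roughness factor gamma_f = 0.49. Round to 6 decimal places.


q = q0 * exp(-2.6 * Rc / (Hm0 * gamma_f))
Exponent = -2.6 * 2.85 / (2.91 * 0.49)
= -2.6 * 2.85 / 1.4259
= -5.196718
exp(-5.196718) = 0.005535
q = 0.105 * 0.005535
q = 0.000581 m^3/s/m

0.000581


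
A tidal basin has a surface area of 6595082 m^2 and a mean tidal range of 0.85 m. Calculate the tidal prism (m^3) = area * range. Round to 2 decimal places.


Tidal prism = Area * Tidal range
P = 6595082 * 0.85
P = 5605819.70 m^3

5605819.70


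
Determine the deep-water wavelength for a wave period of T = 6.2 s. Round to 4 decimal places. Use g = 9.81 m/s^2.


L0 = g * T^2 / (2 * pi)
L0 = 9.81 * 6.2^2 / (2 * pi)
L0 = 9.81 * 38.4400 / 6.28319
L0 = 377.0964 / 6.28319
L0 = 60.0168 m

60.0168


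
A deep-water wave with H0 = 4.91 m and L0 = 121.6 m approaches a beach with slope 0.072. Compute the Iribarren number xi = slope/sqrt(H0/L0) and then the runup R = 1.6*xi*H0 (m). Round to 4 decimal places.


xi = slope / sqrt(H0/L0)
H0/L0 = 4.91/121.6 = 0.040378
sqrt(0.040378) = 0.200943
xi = 0.072 / 0.200943 = 0.358310
R = 1.6 * xi * H0 = 1.6 * 0.358310 * 4.91
R = 2.8149 m

2.8149


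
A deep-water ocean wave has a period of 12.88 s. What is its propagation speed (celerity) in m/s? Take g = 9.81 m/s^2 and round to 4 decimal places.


We use the deep-water celerity formula:
C = g * T / (2 * pi)
C = 9.81 * 12.88 / (2 * 3.14159...)
C = 126.352800 / 6.283185
C = 20.1097 m/s

20.1097


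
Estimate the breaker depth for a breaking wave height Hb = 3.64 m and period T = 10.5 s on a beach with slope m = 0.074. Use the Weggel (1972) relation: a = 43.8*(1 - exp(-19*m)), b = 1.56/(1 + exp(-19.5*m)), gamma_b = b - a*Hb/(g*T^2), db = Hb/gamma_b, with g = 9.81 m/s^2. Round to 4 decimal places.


a = 43.8 * (1 - exp(-19 * m))
exp(-19 * 0.074) = exp(-1.4060) = 0.245122
a = 43.8 * (1 - 0.245122) = 33.063665
b = 1.56 / (1 + exp(-19.5 * m))
exp(-19.5 * 0.074) = exp(-1.4430) = 0.236218
b = 1.56 / (1 + 0.236218) = 1.261913
Hb / (g * T^2) = 3.64 / (9.81 * 10.5^2) = 3.64 / 1081.5525 = 0.00336553
gamma_b = b - a * Hb/(g*T^2) = 1.261913 - 33.063665 * 0.00336553 = 1.150636
db = Hb / gamma_b = 3.64 / 1.150636
db = 3.1635 m

3.1635


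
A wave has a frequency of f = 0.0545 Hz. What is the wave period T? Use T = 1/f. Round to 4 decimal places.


T = 1 / f
T = 1 / 0.0545
T = 18.3486 s

18.3486


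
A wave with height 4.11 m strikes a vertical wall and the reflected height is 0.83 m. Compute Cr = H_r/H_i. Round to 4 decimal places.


Cr = H_r / H_i
Cr = 0.83 / 4.11
Cr = 0.2019

0.2019


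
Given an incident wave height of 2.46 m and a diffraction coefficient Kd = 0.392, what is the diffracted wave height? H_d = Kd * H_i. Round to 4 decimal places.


H_d = Kd * H_i
H_d = 0.392 * 2.46
H_d = 0.9643 m

0.9643


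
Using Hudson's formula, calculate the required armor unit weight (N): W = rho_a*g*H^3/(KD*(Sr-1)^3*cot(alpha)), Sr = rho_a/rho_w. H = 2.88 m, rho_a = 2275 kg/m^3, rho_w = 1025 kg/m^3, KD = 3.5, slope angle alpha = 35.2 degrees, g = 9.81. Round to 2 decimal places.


Sr = rho_a / rho_w = 2275 / 1025 = 2.219512
(Sr - 1) = 1.219512
(Sr - 1)^3 = 1.813671
cot(35.2) = 1 / tan(35.2) = 1 / 0.705422 = 1.417590
Numerator = 2275 * 9.81 * 2.88^3 = 533123.5553
Denominator = 3.5 * 1.813671 * 1.417590 = 8.998648
W = 533123.5553 / 8.998648
W = 59244.85 N

59244.85


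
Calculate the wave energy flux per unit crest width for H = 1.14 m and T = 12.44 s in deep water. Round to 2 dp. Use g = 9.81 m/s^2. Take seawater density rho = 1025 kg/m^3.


P = rho * g^2 * H^2 * T / (32 * pi)
P = 1025 * 9.81^2 * 1.14^2 * 12.44 / (32 * pi)
P = 1025 * 96.2361 * 1.2996 * 12.44 / 100.53096
P = 15863.25 W/m

15863.25


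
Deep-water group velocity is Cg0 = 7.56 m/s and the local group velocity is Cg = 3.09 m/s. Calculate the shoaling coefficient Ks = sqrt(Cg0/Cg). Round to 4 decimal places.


Ks = sqrt(Cg0 / Cg)
Ks = sqrt(7.56 / 3.09)
Ks = sqrt(2.4466)
Ks = 1.5642

1.5642


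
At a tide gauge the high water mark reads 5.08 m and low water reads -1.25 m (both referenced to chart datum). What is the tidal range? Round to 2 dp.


Tidal range = High water - Low water
Tidal range = 5.08 - (-1.25)
Tidal range = 6.33 m

6.33


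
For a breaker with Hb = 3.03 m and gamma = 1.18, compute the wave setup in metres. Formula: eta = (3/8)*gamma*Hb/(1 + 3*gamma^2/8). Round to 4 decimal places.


eta = (3/8) * gamma * Hb / (1 + 3*gamma^2/8)
Numerator = (3/8) * 1.18 * 3.03 = 1.340775
Denominator = 1 + 3*1.18^2/8 = 1 + 0.522150 = 1.522150
eta = 1.340775 / 1.522150
eta = 0.8808 m

0.8808


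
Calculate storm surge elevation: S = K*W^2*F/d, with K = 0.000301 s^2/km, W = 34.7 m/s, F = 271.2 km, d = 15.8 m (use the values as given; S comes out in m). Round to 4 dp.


S = K * W^2 * F / d
W^2 = 34.7^2 = 1204.09
S = 0.000301 * 1204.09 * 271.2 / 15.8
Numerator = 0.000301 * 1204.09 * 271.2 = 98.291312
S = 98.291312 / 15.8 = 6.2210 m

6.2210


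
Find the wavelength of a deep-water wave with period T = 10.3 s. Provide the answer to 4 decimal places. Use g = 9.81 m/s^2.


L0 = g * T^2 / (2 * pi)
L0 = 9.81 * 10.3^2 / (2 * pi)
L0 = 9.81 * 106.0900 / 6.28319
L0 = 1040.7429 / 6.28319
L0 = 165.6394 m

165.6394


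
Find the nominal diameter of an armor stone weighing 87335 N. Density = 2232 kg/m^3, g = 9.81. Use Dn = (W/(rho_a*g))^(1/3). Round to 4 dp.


V = W / (rho_a * g)
V = 87335 / (2232 * 9.81)
V = 87335 / 21895.92
V = 3.988643 m^3
Dn = V^(1/3) = 3.988643^(1/3)
Dn = 1.5859 m

1.5859


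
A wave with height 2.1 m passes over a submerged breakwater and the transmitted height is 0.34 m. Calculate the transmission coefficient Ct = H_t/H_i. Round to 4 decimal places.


Ct = H_t / H_i
Ct = 0.34 / 2.1
Ct = 0.1619

0.1619


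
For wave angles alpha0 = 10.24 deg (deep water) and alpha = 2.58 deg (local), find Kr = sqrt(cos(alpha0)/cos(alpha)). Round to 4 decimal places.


Kr = sqrt(cos(alpha0) / cos(alpha))
cos(10.24) = 0.984072
cos(2.58) = 0.998986
Kr = sqrt(0.984072 / 0.998986)
Kr = sqrt(0.985070)
Kr = 0.9925

0.9925


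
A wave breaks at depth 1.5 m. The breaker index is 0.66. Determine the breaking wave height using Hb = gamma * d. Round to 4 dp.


Hb = gamma * d
Hb = 0.66 * 1.5
Hb = 0.9900 m

0.9900


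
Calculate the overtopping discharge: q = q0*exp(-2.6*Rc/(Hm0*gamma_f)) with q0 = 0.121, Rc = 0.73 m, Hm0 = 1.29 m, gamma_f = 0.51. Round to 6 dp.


q = q0 * exp(-2.6 * Rc / (Hm0 * gamma_f))
Exponent = -2.6 * 0.73 / (1.29 * 0.51)
= -2.6 * 0.73 / 0.6579
= -2.884937
exp(-2.884937) = 0.055858
q = 0.121 * 0.055858
q = 0.006759 m^3/s/m

0.006759


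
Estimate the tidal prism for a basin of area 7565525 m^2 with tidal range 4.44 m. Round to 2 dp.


Tidal prism = Area * Tidal range
P = 7565525 * 4.44
P = 33590931.00 m^3

33590931.00


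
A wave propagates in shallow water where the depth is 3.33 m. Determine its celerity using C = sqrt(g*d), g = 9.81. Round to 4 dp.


Using the shallow-water approximation:
C = sqrt(g * d) = sqrt(9.81 * 3.33)
C = sqrt(32.6673)
C = 5.7155 m/s

5.7155


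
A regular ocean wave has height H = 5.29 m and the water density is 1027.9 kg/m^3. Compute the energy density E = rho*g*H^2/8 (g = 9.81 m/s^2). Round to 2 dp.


E = (1/8) * rho * g * H^2
E = (1/8) * 1027.9 * 9.81 * 5.29^2
E = 0.125 * 1027.9 * 9.81 * 27.9841
E = 35272.91 J/m^2

35272.91


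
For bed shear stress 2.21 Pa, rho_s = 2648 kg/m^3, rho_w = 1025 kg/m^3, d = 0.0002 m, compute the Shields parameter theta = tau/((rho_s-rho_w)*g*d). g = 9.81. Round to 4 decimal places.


theta = tau / ((rho_s - rho_w) * g * d)
rho_s - rho_w = 2648 - 1025 = 1623
Denominator = 1623 * 9.81 * 0.0002 = 3.184326
theta = 2.21 / 3.184326
theta = 0.6940

0.6940


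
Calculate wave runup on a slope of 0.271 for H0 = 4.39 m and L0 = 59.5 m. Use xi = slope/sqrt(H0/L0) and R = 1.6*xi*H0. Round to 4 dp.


xi = slope / sqrt(H0/L0)
H0/L0 = 4.39/59.5 = 0.073782
sqrt(0.073782) = 0.271628
xi = 0.271 / 0.271628 = 0.997690
R = 1.6 * xi * H0 = 1.6 * 0.997690 * 4.39
R = 7.0078 m

7.0078


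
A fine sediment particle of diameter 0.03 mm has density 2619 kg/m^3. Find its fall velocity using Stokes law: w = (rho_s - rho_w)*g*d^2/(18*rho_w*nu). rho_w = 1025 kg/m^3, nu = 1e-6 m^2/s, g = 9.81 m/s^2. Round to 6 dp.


w = (rho_s - rho_w) * g * d^2 / (18 * rho_w * nu)
d = 0.03 mm = 0.000030 m
rho_s - rho_w = 2619 - 1025 = 1594
Numerator = 1594 * 9.81 * (0.000030)^2 = 0.000014073426
Denominator = 18 * 1025 * 1e-6 = 0.018450
w = 0.000763 m/s

0.000763


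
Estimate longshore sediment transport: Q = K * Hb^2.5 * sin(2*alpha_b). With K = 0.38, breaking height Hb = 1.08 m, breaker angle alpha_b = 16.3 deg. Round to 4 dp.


Q = K * Hb^2.5 * sin(2 * alpha_b)
Hb^2.5 = 1.08^2.5 = 1.212158
sin(2 * 16.3) = sin(32.6) = 0.538771
Q = 0.38 * 1.212158 * 0.538771
Q = 0.2482 m^3/s

0.2482


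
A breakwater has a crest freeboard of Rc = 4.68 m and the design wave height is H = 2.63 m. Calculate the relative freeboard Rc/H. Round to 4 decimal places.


Relative freeboard = Rc / H
= 4.68 / 2.63
= 1.7795

1.7795


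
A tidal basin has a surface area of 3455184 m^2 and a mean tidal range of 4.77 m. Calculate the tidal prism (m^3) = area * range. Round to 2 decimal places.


Tidal prism = Area * Tidal range
P = 3455184 * 4.77
P = 16481227.68 m^3

16481227.68


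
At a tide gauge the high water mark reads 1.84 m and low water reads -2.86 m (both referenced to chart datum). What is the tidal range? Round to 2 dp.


Tidal range = High water - Low water
Tidal range = 1.84 - (-2.86)
Tidal range = 4.70 m

4.70


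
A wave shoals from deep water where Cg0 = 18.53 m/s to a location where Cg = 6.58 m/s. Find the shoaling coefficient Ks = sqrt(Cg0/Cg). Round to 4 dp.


Ks = sqrt(Cg0 / Cg)
Ks = sqrt(18.53 / 6.58)
Ks = sqrt(2.8161)
Ks = 1.6781

1.6781


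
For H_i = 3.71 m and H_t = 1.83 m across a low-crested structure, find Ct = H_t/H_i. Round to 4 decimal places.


Ct = H_t / H_i
Ct = 1.83 / 3.71
Ct = 0.4933

0.4933


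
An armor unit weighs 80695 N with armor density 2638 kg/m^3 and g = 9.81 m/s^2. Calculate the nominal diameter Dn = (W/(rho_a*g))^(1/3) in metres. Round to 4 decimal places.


V = W / (rho_a * g)
V = 80695 / (2638 * 9.81)
V = 80695 / 25878.78
V = 3.118192 m^3
Dn = V^(1/3) = 3.118192^(1/3)
Dn = 1.4609 m

1.4609


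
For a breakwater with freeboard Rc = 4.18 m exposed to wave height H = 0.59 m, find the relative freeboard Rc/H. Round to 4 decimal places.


Relative freeboard = Rc / H
= 4.18 / 0.59
= 7.0847

7.0847


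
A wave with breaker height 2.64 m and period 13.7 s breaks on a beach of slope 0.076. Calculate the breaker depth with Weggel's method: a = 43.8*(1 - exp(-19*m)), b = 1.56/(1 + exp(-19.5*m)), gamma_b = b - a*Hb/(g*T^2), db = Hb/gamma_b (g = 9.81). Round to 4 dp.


a = 43.8 * (1 - exp(-19 * m))
exp(-19 * 0.076) = exp(-1.4440) = 0.235982
a = 43.8 * (1 - 0.235982) = 33.463991
b = 1.56 / (1 + exp(-19.5 * m))
exp(-19.5 * 0.076) = exp(-1.4820) = 0.227183
b = 1.56 / (1 + 0.227183) = 1.271204
Hb / (g * T^2) = 2.64 / (9.81 * 13.7^2) = 2.64 / 1841.2389 = 0.00143382
gamma_b = b - a * Hb/(g*T^2) = 1.271204 - 33.463991 * 0.00143382 = 1.223223
db = Hb / gamma_b = 2.64 / 1.223223
db = 2.1582 m

2.1582


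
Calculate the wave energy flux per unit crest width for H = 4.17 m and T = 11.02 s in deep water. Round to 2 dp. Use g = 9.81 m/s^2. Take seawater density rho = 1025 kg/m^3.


P = rho * g^2 * H^2 * T / (32 * pi)
P = 1025 * 9.81^2 * 4.17^2 * 11.02 / (32 * pi)
P = 1025 * 96.2361 * 17.3889 * 11.02 / 100.53096
P = 188025.06 W/m

188025.06


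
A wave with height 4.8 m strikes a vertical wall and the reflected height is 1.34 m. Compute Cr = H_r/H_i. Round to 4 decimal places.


Cr = H_r / H_i
Cr = 1.34 / 4.8
Cr = 0.2792

0.2792


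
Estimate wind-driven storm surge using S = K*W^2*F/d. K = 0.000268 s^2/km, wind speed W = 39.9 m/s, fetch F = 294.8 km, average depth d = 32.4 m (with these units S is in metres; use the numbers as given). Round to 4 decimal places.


S = K * W^2 * F / d
W^2 = 39.9^2 = 1592.01
S = 0.000268 * 1592.01 * 294.8 / 32.4
Numerator = 0.000268 * 1592.01 * 294.8 = 125.778979
S = 125.778979 / 32.4 = 3.8821 m

3.8821


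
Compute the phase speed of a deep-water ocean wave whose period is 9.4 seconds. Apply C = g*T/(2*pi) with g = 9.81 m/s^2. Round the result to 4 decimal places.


We use the deep-water celerity formula:
C = g * T / (2 * pi)
C = 9.81 * 9.4 / (2 * 3.14159...)
C = 92.214000 / 6.283185
C = 14.6763 m/s

14.6763


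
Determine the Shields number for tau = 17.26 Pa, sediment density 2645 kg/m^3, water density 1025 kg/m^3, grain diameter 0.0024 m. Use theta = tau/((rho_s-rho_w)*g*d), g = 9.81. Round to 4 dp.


theta = tau / ((rho_s - rho_w) * g * d)
rho_s - rho_w = 2645 - 1025 = 1620
Denominator = 1620 * 9.81 * 0.0024 = 38.141280
theta = 17.26 / 38.141280
theta = 0.4525

0.4525


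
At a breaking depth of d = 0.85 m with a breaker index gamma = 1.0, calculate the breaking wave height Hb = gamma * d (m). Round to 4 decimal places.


Hb = gamma * d
Hb = 1.0 * 0.85
Hb = 0.8500 m

0.8500


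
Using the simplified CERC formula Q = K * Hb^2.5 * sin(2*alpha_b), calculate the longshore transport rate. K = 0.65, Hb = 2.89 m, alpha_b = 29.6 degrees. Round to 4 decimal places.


Q = K * Hb^2.5 * sin(2 * alpha_b)
Hb^2.5 = 2.89^2.5 = 14.198570
sin(2 * 29.6) = sin(59.2) = 0.858960
Q = 0.65 * 14.198570 * 0.858960
Q = 7.9274 m^3/s

7.9274


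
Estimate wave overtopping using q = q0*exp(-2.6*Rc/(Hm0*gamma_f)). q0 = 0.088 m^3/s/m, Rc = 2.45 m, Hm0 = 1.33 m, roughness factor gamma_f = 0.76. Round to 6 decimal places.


q = q0 * exp(-2.6 * Rc / (Hm0 * gamma_f))
Exponent = -2.6 * 2.45 / (1.33 * 0.76)
= -2.6 * 2.45 / 1.0108
= -6.301939
exp(-6.301939) = 0.001833
q = 0.088 * 0.001833
q = 0.000161 m^3/s/m

0.000161


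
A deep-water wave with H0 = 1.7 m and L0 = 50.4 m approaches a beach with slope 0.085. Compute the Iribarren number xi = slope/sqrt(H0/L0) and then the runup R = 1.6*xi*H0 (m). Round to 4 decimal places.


xi = slope / sqrt(H0/L0)
H0/L0 = 1.7/50.4 = 0.033730
sqrt(0.033730) = 0.183658
xi = 0.085 / 0.183658 = 0.462817
R = 1.6 * xi * H0 = 1.6 * 0.462817 * 1.7
R = 1.2589 m

1.2589


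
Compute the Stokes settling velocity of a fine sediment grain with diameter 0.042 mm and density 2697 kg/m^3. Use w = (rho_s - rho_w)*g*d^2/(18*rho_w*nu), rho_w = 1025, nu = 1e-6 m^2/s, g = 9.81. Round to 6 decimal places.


w = (rho_s - rho_w) * g * d^2 / (18 * rho_w * nu)
d = 0.042 mm = 0.000042 m
rho_s - rho_w = 2697 - 1025 = 1672
Numerator = 1672 * 9.81 * (0.000042)^2 = 0.000028933692
Denominator = 18 * 1025 * 1e-6 = 0.018450
w = 0.001568 m/s

0.001568


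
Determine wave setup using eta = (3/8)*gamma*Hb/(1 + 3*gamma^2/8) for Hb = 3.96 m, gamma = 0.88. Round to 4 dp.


eta = (3/8) * gamma * Hb / (1 + 3*gamma^2/8)
Numerator = (3/8) * 0.88 * 3.96 = 1.306800
Denominator = 1 + 3*0.88^2/8 = 1 + 0.290400 = 1.290400
eta = 1.306800 / 1.290400
eta = 1.0127 m

1.0127


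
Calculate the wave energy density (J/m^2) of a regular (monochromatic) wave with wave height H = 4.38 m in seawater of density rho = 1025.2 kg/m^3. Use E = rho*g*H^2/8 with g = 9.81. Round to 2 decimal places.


E = (1/8) * rho * g * H^2
E = (1/8) * 1025.2 * 9.81 * 4.38^2
E = 0.125 * 1025.2 * 9.81 * 19.1844
E = 24117.70 J/m^2

24117.70


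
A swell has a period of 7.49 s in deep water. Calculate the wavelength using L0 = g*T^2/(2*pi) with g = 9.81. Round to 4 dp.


L0 = g * T^2 / (2 * pi)
L0 = 9.81 * 7.49^2 / (2 * pi)
L0 = 9.81 * 56.1001 / 6.28319
L0 = 550.3420 / 6.28319
L0 = 87.5896 m

87.5896


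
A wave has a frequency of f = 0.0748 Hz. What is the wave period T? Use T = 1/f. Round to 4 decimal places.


T = 1 / f
T = 1 / 0.0748
T = 13.3690 s

13.3690


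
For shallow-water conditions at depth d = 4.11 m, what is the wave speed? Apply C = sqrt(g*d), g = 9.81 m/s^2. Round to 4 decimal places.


Using the shallow-water approximation:
C = sqrt(g * d) = sqrt(9.81 * 4.11)
C = sqrt(40.3191)
C = 6.3497 m/s

6.3497


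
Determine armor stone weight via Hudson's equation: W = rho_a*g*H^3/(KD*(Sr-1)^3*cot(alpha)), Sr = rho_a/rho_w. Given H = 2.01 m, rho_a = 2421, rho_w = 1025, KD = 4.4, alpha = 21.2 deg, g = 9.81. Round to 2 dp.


Sr = rho_a / rho_w = 2421 / 1025 = 2.361951
(Sr - 1) = 1.361951
(Sr - 1)^3 = 2.526298
cot(21.2) = 1 / tan(21.2) = 1 / 0.387874 = 2.578154
Numerator = 2421 * 9.81 * 2.01^3 = 192864.3550
Denominator = 4.4 * 2.526298 * 2.578154 = 28.658020
W = 192864.3550 / 28.658020
W = 6729.86 N

6729.86
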